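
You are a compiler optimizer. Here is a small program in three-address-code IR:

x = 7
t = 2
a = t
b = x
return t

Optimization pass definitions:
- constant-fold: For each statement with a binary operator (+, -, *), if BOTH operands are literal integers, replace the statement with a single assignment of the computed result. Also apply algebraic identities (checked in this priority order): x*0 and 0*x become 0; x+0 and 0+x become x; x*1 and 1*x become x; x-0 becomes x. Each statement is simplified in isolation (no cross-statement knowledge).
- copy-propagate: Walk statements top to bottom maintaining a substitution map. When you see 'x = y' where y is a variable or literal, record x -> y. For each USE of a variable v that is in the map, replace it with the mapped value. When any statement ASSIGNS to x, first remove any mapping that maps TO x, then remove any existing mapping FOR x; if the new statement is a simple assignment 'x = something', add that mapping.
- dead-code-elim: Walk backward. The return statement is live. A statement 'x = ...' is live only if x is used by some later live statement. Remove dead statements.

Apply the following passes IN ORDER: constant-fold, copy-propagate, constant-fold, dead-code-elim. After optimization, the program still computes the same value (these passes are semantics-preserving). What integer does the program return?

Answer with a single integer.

Initial IR:
  x = 7
  t = 2
  a = t
  b = x
  return t
After constant-fold (5 stmts):
  x = 7
  t = 2
  a = t
  b = x
  return t
After copy-propagate (5 stmts):
  x = 7
  t = 2
  a = 2
  b = 7
  return 2
After constant-fold (5 stmts):
  x = 7
  t = 2
  a = 2
  b = 7
  return 2
After dead-code-elim (1 stmts):
  return 2
Evaluate:
  x = 7  =>  x = 7
  t = 2  =>  t = 2
  a = t  =>  a = 2
  b = x  =>  b = 7
  return t = 2

Answer: 2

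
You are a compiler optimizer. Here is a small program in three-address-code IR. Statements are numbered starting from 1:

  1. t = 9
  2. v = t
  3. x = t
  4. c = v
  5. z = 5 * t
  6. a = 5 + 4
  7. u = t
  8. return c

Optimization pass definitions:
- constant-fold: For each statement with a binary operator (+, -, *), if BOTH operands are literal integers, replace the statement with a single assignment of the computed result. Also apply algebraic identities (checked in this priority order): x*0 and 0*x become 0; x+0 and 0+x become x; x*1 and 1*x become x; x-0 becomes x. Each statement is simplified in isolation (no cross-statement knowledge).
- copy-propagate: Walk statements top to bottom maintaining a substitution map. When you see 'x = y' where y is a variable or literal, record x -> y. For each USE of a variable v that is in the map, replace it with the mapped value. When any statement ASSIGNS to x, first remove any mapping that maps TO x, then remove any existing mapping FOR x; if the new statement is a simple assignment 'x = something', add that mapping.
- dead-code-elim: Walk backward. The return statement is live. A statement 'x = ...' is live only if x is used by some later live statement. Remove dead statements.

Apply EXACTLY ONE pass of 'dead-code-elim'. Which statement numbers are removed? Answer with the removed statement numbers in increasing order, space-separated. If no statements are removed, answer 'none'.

Backward liveness scan:
Stmt 1 't = 9': KEEP (t is live); live-in = []
Stmt 2 'v = t': KEEP (v is live); live-in = ['t']
Stmt 3 'x = t': DEAD (x not in live set ['v'])
Stmt 4 'c = v': KEEP (c is live); live-in = ['v']
Stmt 5 'z = 5 * t': DEAD (z not in live set ['c'])
Stmt 6 'a = 5 + 4': DEAD (a not in live set ['c'])
Stmt 7 'u = t': DEAD (u not in live set ['c'])
Stmt 8 'return c': KEEP (return); live-in = ['c']
Removed statement numbers: [3, 5, 6, 7]
Surviving IR:
  t = 9
  v = t
  c = v
  return c

Answer: 3 5 6 7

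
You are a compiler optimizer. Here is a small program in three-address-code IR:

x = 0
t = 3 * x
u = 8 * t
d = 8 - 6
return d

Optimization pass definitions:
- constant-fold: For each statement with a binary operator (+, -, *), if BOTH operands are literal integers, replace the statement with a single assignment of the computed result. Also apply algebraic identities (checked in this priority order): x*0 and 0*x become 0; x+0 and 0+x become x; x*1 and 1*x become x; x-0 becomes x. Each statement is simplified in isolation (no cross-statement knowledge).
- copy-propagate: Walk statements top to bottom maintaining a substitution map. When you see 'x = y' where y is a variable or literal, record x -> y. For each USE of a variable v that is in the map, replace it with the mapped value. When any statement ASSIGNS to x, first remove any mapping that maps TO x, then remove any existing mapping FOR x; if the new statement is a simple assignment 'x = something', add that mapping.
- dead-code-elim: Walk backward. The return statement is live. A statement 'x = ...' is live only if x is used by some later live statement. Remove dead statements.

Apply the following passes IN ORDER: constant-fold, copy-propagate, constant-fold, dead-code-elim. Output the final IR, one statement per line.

Answer: return 2

Derivation:
Initial IR:
  x = 0
  t = 3 * x
  u = 8 * t
  d = 8 - 6
  return d
After constant-fold (5 stmts):
  x = 0
  t = 3 * x
  u = 8 * t
  d = 2
  return d
After copy-propagate (5 stmts):
  x = 0
  t = 3 * 0
  u = 8 * t
  d = 2
  return 2
After constant-fold (5 stmts):
  x = 0
  t = 0
  u = 8 * t
  d = 2
  return 2
After dead-code-elim (1 stmts):
  return 2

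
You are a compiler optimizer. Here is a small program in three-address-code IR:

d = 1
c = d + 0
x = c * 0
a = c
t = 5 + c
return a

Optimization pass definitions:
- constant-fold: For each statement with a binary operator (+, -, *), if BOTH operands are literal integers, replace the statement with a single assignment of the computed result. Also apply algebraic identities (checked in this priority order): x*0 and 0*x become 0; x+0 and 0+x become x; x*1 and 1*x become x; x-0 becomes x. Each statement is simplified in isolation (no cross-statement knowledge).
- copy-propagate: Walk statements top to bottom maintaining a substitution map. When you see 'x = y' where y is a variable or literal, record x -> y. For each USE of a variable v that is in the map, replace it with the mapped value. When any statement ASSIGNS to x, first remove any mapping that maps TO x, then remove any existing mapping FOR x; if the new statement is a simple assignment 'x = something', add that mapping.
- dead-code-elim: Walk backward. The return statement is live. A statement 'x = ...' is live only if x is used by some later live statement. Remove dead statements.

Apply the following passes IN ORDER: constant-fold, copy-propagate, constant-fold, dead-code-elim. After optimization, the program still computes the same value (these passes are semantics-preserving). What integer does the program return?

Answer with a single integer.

Initial IR:
  d = 1
  c = d + 0
  x = c * 0
  a = c
  t = 5 + c
  return a
After constant-fold (6 stmts):
  d = 1
  c = d
  x = 0
  a = c
  t = 5 + c
  return a
After copy-propagate (6 stmts):
  d = 1
  c = 1
  x = 0
  a = 1
  t = 5 + 1
  return 1
After constant-fold (6 stmts):
  d = 1
  c = 1
  x = 0
  a = 1
  t = 6
  return 1
After dead-code-elim (1 stmts):
  return 1
Evaluate:
  d = 1  =>  d = 1
  c = d + 0  =>  c = 1
  x = c * 0  =>  x = 0
  a = c  =>  a = 1
  t = 5 + c  =>  t = 6
  return a = 1

Answer: 1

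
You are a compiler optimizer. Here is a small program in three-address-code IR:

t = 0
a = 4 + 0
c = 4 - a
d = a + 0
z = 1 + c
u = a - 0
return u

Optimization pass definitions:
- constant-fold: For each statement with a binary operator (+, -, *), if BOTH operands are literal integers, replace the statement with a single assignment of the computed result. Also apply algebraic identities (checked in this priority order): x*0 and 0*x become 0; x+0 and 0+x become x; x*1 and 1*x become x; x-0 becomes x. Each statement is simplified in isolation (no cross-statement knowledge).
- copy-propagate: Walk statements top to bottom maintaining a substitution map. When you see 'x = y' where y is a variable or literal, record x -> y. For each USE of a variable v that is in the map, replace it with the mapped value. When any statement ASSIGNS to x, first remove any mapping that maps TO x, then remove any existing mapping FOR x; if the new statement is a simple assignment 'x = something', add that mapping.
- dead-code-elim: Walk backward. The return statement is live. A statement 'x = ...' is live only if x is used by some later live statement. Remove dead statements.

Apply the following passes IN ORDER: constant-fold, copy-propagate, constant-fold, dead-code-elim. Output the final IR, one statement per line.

Answer: return 4

Derivation:
Initial IR:
  t = 0
  a = 4 + 0
  c = 4 - a
  d = a + 0
  z = 1 + c
  u = a - 0
  return u
After constant-fold (7 stmts):
  t = 0
  a = 4
  c = 4 - a
  d = a
  z = 1 + c
  u = a
  return u
After copy-propagate (7 stmts):
  t = 0
  a = 4
  c = 4 - 4
  d = 4
  z = 1 + c
  u = 4
  return 4
After constant-fold (7 stmts):
  t = 0
  a = 4
  c = 0
  d = 4
  z = 1 + c
  u = 4
  return 4
After dead-code-elim (1 stmts):
  return 4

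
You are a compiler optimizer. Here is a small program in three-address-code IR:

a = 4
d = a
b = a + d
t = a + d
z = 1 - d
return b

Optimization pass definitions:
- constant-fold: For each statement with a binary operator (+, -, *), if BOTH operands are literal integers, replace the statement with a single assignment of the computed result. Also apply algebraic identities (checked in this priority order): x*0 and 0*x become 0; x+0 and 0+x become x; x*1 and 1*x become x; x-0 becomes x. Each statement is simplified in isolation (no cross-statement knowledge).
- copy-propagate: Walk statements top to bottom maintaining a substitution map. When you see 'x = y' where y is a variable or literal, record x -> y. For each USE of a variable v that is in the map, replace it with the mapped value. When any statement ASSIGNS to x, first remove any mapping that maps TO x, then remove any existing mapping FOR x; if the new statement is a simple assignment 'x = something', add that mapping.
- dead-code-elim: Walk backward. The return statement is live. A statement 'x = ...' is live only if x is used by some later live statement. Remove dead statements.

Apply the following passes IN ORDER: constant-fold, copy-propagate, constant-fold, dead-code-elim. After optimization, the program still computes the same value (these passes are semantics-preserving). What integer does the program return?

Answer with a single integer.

Answer: 8

Derivation:
Initial IR:
  a = 4
  d = a
  b = a + d
  t = a + d
  z = 1 - d
  return b
After constant-fold (6 stmts):
  a = 4
  d = a
  b = a + d
  t = a + d
  z = 1 - d
  return b
After copy-propagate (6 stmts):
  a = 4
  d = 4
  b = 4 + 4
  t = 4 + 4
  z = 1 - 4
  return b
After constant-fold (6 stmts):
  a = 4
  d = 4
  b = 8
  t = 8
  z = -3
  return b
After dead-code-elim (2 stmts):
  b = 8
  return b
Evaluate:
  a = 4  =>  a = 4
  d = a  =>  d = 4
  b = a + d  =>  b = 8
  t = a + d  =>  t = 8
  z = 1 - d  =>  z = -3
  return b = 8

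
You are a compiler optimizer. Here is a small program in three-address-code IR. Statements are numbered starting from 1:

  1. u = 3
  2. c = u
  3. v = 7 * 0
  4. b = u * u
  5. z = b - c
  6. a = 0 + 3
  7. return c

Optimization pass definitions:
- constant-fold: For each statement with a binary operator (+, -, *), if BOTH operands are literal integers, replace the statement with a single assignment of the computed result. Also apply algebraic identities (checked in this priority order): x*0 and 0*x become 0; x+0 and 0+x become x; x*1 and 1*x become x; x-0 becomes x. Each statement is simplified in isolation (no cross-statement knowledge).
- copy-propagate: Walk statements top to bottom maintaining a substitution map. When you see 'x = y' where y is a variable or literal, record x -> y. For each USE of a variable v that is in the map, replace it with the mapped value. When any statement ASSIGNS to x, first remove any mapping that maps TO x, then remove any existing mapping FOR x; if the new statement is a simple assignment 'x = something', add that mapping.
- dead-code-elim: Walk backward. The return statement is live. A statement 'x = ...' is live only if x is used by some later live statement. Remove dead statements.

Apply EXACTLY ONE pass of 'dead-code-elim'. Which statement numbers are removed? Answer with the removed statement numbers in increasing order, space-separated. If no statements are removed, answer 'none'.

Backward liveness scan:
Stmt 1 'u = 3': KEEP (u is live); live-in = []
Stmt 2 'c = u': KEEP (c is live); live-in = ['u']
Stmt 3 'v = 7 * 0': DEAD (v not in live set ['c'])
Stmt 4 'b = u * u': DEAD (b not in live set ['c'])
Stmt 5 'z = b - c': DEAD (z not in live set ['c'])
Stmt 6 'a = 0 + 3': DEAD (a not in live set ['c'])
Stmt 7 'return c': KEEP (return); live-in = ['c']
Removed statement numbers: [3, 4, 5, 6]
Surviving IR:
  u = 3
  c = u
  return c

Answer: 3 4 5 6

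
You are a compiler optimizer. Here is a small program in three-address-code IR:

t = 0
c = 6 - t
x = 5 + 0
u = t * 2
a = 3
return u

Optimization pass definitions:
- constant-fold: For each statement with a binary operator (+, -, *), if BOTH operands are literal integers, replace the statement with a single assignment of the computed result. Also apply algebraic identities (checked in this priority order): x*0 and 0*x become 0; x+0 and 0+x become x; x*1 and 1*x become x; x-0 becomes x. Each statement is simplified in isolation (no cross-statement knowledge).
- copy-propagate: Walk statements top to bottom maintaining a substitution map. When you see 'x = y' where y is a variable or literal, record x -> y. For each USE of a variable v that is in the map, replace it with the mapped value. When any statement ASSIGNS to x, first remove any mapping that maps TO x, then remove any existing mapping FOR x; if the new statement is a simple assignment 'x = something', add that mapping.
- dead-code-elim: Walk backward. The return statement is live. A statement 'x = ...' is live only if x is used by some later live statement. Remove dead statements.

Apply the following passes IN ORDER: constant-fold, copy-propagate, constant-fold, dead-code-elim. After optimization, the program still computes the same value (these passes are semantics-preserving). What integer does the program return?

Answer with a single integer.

Answer: 0

Derivation:
Initial IR:
  t = 0
  c = 6 - t
  x = 5 + 0
  u = t * 2
  a = 3
  return u
After constant-fold (6 stmts):
  t = 0
  c = 6 - t
  x = 5
  u = t * 2
  a = 3
  return u
After copy-propagate (6 stmts):
  t = 0
  c = 6 - 0
  x = 5
  u = 0 * 2
  a = 3
  return u
After constant-fold (6 stmts):
  t = 0
  c = 6
  x = 5
  u = 0
  a = 3
  return u
After dead-code-elim (2 stmts):
  u = 0
  return u
Evaluate:
  t = 0  =>  t = 0
  c = 6 - t  =>  c = 6
  x = 5 + 0  =>  x = 5
  u = t * 2  =>  u = 0
  a = 3  =>  a = 3
  return u = 0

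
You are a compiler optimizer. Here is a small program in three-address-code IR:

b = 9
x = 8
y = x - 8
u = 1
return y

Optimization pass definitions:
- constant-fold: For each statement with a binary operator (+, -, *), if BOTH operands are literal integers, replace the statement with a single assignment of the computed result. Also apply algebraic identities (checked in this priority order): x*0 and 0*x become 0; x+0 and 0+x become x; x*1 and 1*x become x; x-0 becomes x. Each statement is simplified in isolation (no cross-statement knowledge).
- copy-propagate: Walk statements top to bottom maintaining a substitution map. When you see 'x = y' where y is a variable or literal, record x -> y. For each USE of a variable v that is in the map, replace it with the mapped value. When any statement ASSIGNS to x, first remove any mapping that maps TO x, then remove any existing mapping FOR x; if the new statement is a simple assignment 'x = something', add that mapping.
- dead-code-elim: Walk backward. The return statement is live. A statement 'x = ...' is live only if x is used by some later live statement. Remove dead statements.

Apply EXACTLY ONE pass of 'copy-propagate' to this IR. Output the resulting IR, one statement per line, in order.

Applying copy-propagate statement-by-statement:
  [1] b = 9  (unchanged)
  [2] x = 8  (unchanged)
  [3] y = x - 8  -> y = 8 - 8
  [4] u = 1  (unchanged)
  [5] return y  (unchanged)
Result (5 stmts):
  b = 9
  x = 8
  y = 8 - 8
  u = 1
  return y

Answer: b = 9
x = 8
y = 8 - 8
u = 1
return y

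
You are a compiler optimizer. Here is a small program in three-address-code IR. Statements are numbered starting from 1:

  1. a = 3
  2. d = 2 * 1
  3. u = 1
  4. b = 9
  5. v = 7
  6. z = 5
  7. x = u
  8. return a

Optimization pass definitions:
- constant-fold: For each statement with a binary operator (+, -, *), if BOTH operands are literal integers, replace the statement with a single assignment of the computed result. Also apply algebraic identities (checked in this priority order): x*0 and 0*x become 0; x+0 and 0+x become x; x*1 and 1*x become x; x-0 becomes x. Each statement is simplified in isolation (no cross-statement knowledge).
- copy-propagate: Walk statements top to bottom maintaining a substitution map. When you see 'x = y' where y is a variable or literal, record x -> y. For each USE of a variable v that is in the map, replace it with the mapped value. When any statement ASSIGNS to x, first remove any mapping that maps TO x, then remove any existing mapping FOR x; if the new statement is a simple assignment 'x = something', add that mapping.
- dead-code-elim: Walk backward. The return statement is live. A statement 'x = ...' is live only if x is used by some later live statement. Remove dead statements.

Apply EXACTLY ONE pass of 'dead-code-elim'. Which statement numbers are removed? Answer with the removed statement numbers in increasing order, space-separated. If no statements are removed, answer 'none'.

Backward liveness scan:
Stmt 1 'a = 3': KEEP (a is live); live-in = []
Stmt 2 'd = 2 * 1': DEAD (d not in live set ['a'])
Stmt 3 'u = 1': DEAD (u not in live set ['a'])
Stmt 4 'b = 9': DEAD (b not in live set ['a'])
Stmt 5 'v = 7': DEAD (v not in live set ['a'])
Stmt 6 'z = 5': DEAD (z not in live set ['a'])
Stmt 7 'x = u': DEAD (x not in live set ['a'])
Stmt 8 'return a': KEEP (return); live-in = ['a']
Removed statement numbers: [2, 3, 4, 5, 6, 7]
Surviving IR:
  a = 3
  return a

Answer: 2 3 4 5 6 7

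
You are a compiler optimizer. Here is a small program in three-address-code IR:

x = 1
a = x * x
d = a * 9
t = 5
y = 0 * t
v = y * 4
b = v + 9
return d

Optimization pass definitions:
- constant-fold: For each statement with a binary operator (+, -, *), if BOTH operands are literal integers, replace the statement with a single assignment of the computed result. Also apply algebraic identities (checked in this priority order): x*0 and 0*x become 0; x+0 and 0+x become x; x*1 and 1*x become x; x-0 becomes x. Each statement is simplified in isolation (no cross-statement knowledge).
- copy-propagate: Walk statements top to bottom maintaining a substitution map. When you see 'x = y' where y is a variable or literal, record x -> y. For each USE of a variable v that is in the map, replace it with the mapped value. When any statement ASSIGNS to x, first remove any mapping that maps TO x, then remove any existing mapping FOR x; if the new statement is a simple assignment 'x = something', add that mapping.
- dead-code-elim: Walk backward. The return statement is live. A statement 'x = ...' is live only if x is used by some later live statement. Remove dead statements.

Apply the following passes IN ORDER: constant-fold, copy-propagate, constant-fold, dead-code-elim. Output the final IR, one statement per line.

Initial IR:
  x = 1
  a = x * x
  d = a * 9
  t = 5
  y = 0 * t
  v = y * 4
  b = v + 9
  return d
After constant-fold (8 stmts):
  x = 1
  a = x * x
  d = a * 9
  t = 5
  y = 0
  v = y * 4
  b = v + 9
  return d
After copy-propagate (8 stmts):
  x = 1
  a = 1 * 1
  d = a * 9
  t = 5
  y = 0
  v = 0 * 4
  b = v + 9
  return d
After constant-fold (8 stmts):
  x = 1
  a = 1
  d = a * 9
  t = 5
  y = 0
  v = 0
  b = v + 9
  return d
After dead-code-elim (3 stmts):
  a = 1
  d = a * 9
  return d

Answer: a = 1
d = a * 9
return d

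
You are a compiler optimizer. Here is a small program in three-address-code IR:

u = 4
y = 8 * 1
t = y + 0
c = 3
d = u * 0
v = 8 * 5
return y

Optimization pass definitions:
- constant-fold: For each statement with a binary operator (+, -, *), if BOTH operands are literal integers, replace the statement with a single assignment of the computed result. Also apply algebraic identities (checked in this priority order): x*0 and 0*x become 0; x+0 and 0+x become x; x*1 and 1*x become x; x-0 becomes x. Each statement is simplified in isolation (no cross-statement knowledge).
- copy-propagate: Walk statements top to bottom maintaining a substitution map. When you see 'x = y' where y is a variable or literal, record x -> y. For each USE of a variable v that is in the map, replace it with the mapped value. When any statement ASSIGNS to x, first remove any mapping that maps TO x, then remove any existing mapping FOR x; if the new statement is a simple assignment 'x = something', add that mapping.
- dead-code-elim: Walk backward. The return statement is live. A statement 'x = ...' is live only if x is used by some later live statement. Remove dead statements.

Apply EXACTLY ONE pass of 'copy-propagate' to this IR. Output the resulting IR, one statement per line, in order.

Applying copy-propagate statement-by-statement:
  [1] u = 4  (unchanged)
  [2] y = 8 * 1  (unchanged)
  [3] t = y + 0  (unchanged)
  [4] c = 3  (unchanged)
  [5] d = u * 0  -> d = 4 * 0
  [6] v = 8 * 5  (unchanged)
  [7] return y  (unchanged)
Result (7 stmts):
  u = 4
  y = 8 * 1
  t = y + 0
  c = 3
  d = 4 * 0
  v = 8 * 5
  return y

Answer: u = 4
y = 8 * 1
t = y + 0
c = 3
d = 4 * 0
v = 8 * 5
return y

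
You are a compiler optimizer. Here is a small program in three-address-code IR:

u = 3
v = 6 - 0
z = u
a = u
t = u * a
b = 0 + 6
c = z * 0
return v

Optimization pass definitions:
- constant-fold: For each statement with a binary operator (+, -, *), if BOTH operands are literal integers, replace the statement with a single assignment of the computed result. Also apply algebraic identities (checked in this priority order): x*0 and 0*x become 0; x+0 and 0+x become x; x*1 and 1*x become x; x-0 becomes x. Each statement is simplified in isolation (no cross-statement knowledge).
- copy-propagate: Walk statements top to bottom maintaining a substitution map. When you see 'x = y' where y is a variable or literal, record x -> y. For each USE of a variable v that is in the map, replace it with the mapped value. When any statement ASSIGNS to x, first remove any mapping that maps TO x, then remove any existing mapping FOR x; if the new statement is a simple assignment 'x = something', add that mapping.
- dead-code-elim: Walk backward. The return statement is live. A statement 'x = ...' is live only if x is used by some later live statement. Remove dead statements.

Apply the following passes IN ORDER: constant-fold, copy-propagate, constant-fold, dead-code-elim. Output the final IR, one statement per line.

Answer: return 6

Derivation:
Initial IR:
  u = 3
  v = 6 - 0
  z = u
  a = u
  t = u * a
  b = 0 + 6
  c = z * 0
  return v
After constant-fold (8 stmts):
  u = 3
  v = 6
  z = u
  a = u
  t = u * a
  b = 6
  c = 0
  return v
After copy-propagate (8 stmts):
  u = 3
  v = 6
  z = 3
  a = 3
  t = 3 * 3
  b = 6
  c = 0
  return 6
After constant-fold (8 stmts):
  u = 3
  v = 6
  z = 3
  a = 3
  t = 9
  b = 6
  c = 0
  return 6
After dead-code-elim (1 stmts):
  return 6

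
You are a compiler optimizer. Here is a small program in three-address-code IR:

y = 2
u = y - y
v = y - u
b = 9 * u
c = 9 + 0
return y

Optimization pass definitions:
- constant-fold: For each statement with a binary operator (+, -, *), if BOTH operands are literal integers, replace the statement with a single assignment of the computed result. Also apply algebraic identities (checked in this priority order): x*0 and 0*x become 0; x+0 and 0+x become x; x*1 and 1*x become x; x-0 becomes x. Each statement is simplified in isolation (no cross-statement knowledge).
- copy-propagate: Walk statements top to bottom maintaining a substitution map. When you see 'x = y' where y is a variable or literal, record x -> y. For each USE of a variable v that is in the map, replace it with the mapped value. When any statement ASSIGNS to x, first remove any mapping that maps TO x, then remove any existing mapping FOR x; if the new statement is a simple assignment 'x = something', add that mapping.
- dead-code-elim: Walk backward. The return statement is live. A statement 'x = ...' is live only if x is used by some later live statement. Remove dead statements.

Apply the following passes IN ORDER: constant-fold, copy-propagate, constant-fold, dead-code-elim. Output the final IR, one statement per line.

Initial IR:
  y = 2
  u = y - y
  v = y - u
  b = 9 * u
  c = 9 + 0
  return y
After constant-fold (6 stmts):
  y = 2
  u = y - y
  v = y - u
  b = 9 * u
  c = 9
  return y
After copy-propagate (6 stmts):
  y = 2
  u = 2 - 2
  v = 2 - u
  b = 9 * u
  c = 9
  return 2
After constant-fold (6 stmts):
  y = 2
  u = 0
  v = 2 - u
  b = 9 * u
  c = 9
  return 2
After dead-code-elim (1 stmts):
  return 2

Answer: return 2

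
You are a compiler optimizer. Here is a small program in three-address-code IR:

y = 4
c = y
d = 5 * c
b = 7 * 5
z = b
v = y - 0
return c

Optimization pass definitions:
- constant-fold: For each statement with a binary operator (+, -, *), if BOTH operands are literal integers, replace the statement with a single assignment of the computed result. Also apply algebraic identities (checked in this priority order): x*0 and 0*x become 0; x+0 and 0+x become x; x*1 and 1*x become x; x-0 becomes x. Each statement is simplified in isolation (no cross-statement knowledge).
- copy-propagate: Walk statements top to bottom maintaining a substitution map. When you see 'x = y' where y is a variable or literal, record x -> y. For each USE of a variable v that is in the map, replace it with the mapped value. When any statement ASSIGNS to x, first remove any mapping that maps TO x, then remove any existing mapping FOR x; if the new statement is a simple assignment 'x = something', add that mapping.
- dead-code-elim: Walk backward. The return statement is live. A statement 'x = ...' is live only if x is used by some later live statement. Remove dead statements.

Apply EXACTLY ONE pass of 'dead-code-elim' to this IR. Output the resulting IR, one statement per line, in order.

Applying dead-code-elim statement-by-statement:
  [7] return c  -> KEEP (return); live=['c']
  [6] v = y - 0  -> DEAD (v not live)
  [5] z = b  -> DEAD (z not live)
  [4] b = 7 * 5  -> DEAD (b not live)
  [3] d = 5 * c  -> DEAD (d not live)
  [2] c = y  -> KEEP; live=['y']
  [1] y = 4  -> KEEP; live=[]
Result (3 stmts):
  y = 4
  c = y
  return c

Answer: y = 4
c = y
return c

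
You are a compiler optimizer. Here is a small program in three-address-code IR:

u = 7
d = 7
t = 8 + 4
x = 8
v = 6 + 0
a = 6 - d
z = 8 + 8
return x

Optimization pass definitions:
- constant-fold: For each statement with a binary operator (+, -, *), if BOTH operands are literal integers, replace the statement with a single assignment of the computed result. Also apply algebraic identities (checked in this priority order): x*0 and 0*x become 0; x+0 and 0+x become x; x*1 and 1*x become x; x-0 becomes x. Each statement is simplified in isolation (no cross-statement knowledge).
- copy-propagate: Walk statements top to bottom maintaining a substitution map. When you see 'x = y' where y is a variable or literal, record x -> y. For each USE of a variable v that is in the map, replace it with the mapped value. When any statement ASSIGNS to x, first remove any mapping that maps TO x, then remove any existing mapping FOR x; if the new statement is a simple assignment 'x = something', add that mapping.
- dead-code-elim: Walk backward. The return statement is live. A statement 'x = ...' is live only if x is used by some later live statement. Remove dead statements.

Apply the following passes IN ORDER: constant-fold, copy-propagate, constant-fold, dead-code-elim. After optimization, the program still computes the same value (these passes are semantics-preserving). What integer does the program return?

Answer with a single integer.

Answer: 8

Derivation:
Initial IR:
  u = 7
  d = 7
  t = 8 + 4
  x = 8
  v = 6 + 0
  a = 6 - d
  z = 8 + 8
  return x
After constant-fold (8 stmts):
  u = 7
  d = 7
  t = 12
  x = 8
  v = 6
  a = 6 - d
  z = 16
  return x
After copy-propagate (8 stmts):
  u = 7
  d = 7
  t = 12
  x = 8
  v = 6
  a = 6 - 7
  z = 16
  return 8
After constant-fold (8 stmts):
  u = 7
  d = 7
  t = 12
  x = 8
  v = 6
  a = -1
  z = 16
  return 8
After dead-code-elim (1 stmts):
  return 8
Evaluate:
  u = 7  =>  u = 7
  d = 7  =>  d = 7
  t = 8 + 4  =>  t = 12
  x = 8  =>  x = 8
  v = 6 + 0  =>  v = 6
  a = 6 - d  =>  a = -1
  z = 8 + 8  =>  z = 16
  return x = 8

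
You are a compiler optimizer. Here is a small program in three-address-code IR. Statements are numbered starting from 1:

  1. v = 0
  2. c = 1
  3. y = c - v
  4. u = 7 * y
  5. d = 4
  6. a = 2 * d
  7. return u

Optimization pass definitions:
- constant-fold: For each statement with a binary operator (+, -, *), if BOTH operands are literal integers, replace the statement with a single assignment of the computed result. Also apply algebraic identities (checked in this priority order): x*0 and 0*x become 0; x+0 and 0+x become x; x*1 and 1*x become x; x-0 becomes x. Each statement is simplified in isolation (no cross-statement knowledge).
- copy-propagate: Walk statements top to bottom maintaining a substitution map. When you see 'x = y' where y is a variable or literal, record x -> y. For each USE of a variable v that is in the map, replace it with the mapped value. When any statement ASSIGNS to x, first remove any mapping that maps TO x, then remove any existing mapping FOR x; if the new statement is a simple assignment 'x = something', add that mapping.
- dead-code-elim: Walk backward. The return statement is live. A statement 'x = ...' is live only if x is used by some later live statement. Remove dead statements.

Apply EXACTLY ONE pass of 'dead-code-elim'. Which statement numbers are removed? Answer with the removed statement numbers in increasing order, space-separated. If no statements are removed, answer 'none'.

Answer: 5 6

Derivation:
Backward liveness scan:
Stmt 1 'v = 0': KEEP (v is live); live-in = []
Stmt 2 'c = 1': KEEP (c is live); live-in = ['v']
Stmt 3 'y = c - v': KEEP (y is live); live-in = ['c', 'v']
Stmt 4 'u = 7 * y': KEEP (u is live); live-in = ['y']
Stmt 5 'd = 4': DEAD (d not in live set ['u'])
Stmt 6 'a = 2 * d': DEAD (a not in live set ['u'])
Stmt 7 'return u': KEEP (return); live-in = ['u']
Removed statement numbers: [5, 6]
Surviving IR:
  v = 0
  c = 1
  y = c - v
  u = 7 * y
  return u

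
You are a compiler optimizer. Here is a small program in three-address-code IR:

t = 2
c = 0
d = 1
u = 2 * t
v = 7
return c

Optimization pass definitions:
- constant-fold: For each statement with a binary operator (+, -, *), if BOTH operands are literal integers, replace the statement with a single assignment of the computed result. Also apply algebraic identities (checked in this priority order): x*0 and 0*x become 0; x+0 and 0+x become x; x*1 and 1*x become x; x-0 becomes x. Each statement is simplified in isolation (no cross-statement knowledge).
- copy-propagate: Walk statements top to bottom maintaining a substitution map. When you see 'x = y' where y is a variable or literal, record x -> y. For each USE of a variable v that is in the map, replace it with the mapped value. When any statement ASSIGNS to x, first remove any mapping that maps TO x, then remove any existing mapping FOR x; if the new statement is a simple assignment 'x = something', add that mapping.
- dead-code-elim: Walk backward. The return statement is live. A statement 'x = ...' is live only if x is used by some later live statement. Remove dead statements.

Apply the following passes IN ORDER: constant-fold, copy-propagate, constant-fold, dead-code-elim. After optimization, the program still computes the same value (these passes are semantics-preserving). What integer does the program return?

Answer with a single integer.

Initial IR:
  t = 2
  c = 0
  d = 1
  u = 2 * t
  v = 7
  return c
After constant-fold (6 stmts):
  t = 2
  c = 0
  d = 1
  u = 2 * t
  v = 7
  return c
After copy-propagate (6 stmts):
  t = 2
  c = 0
  d = 1
  u = 2 * 2
  v = 7
  return 0
After constant-fold (6 stmts):
  t = 2
  c = 0
  d = 1
  u = 4
  v = 7
  return 0
After dead-code-elim (1 stmts):
  return 0
Evaluate:
  t = 2  =>  t = 2
  c = 0  =>  c = 0
  d = 1  =>  d = 1
  u = 2 * t  =>  u = 4
  v = 7  =>  v = 7
  return c = 0

Answer: 0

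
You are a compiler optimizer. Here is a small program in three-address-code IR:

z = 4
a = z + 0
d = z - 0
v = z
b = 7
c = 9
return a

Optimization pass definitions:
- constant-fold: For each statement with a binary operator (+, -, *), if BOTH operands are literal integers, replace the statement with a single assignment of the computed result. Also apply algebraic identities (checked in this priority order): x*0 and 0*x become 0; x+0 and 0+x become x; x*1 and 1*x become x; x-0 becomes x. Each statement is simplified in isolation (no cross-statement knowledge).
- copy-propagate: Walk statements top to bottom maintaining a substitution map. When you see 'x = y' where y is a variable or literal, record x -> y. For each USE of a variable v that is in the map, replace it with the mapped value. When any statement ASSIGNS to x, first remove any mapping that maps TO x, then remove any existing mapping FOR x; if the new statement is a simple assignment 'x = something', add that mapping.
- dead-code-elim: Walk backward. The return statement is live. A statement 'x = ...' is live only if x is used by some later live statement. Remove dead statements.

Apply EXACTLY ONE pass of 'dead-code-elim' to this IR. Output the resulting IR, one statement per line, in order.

Answer: z = 4
a = z + 0
return a

Derivation:
Applying dead-code-elim statement-by-statement:
  [7] return a  -> KEEP (return); live=['a']
  [6] c = 9  -> DEAD (c not live)
  [5] b = 7  -> DEAD (b not live)
  [4] v = z  -> DEAD (v not live)
  [3] d = z - 0  -> DEAD (d not live)
  [2] a = z + 0  -> KEEP; live=['z']
  [1] z = 4  -> KEEP; live=[]
Result (3 stmts):
  z = 4
  a = z + 0
  return a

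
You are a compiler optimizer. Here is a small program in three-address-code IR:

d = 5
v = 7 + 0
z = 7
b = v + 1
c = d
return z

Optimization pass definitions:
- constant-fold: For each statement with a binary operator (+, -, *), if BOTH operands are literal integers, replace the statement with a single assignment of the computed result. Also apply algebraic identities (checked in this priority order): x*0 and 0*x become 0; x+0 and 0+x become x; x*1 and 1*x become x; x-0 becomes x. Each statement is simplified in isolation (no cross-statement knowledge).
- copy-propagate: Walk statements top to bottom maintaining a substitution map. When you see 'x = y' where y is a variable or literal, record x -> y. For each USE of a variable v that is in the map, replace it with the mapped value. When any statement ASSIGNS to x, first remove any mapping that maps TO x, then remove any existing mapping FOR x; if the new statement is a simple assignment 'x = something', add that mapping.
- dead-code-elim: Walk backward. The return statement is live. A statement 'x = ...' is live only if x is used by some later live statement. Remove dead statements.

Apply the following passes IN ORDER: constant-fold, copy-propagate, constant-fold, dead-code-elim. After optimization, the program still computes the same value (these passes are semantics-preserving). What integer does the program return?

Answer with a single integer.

Initial IR:
  d = 5
  v = 7 + 0
  z = 7
  b = v + 1
  c = d
  return z
After constant-fold (6 stmts):
  d = 5
  v = 7
  z = 7
  b = v + 1
  c = d
  return z
After copy-propagate (6 stmts):
  d = 5
  v = 7
  z = 7
  b = 7 + 1
  c = 5
  return 7
After constant-fold (6 stmts):
  d = 5
  v = 7
  z = 7
  b = 8
  c = 5
  return 7
After dead-code-elim (1 stmts):
  return 7
Evaluate:
  d = 5  =>  d = 5
  v = 7 + 0  =>  v = 7
  z = 7  =>  z = 7
  b = v + 1  =>  b = 8
  c = d  =>  c = 5
  return z = 7

Answer: 7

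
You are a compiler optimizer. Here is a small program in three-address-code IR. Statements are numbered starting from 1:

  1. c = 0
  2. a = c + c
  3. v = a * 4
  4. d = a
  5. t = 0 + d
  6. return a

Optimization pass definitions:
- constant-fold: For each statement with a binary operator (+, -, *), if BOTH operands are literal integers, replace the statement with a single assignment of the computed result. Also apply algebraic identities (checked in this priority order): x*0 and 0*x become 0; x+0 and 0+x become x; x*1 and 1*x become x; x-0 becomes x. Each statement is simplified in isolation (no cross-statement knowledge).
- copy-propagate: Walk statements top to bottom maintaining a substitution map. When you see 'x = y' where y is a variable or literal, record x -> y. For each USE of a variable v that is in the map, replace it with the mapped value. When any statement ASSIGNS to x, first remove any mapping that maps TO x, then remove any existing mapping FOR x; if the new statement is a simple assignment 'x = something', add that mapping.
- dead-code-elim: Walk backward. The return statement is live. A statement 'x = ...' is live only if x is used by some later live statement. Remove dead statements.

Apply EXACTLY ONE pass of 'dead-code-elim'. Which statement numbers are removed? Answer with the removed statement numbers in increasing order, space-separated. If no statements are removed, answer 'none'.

Answer: 3 4 5

Derivation:
Backward liveness scan:
Stmt 1 'c = 0': KEEP (c is live); live-in = []
Stmt 2 'a = c + c': KEEP (a is live); live-in = ['c']
Stmt 3 'v = a * 4': DEAD (v not in live set ['a'])
Stmt 4 'd = a': DEAD (d not in live set ['a'])
Stmt 5 't = 0 + d': DEAD (t not in live set ['a'])
Stmt 6 'return a': KEEP (return); live-in = ['a']
Removed statement numbers: [3, 4, 5]
Surviving IR:
  c = 0
  a = c + c
  return a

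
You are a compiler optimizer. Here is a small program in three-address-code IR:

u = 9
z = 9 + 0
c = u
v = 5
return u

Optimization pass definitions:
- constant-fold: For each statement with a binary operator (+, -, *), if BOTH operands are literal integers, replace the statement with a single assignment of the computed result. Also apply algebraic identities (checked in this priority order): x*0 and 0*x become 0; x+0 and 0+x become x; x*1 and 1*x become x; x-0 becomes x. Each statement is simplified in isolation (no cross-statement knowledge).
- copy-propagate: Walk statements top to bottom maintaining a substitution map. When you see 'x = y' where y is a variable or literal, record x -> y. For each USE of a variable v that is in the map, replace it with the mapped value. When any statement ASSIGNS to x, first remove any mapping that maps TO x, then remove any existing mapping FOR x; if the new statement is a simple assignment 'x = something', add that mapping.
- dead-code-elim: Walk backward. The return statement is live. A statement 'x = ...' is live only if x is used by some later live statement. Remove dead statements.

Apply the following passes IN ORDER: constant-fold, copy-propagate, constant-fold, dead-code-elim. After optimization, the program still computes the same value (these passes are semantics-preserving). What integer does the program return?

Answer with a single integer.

Answer: 9

Derivation:
Initial IR:
  u = 9
  z = 9 + 0
  c = u
  v = 5
  return u
After constant-fold (5 stmts):
  u = 9
  z = 9
  c = u
  v = 5
  return u
After copy-propagate (5 stmts):
  u = 9
  z = 9
  c = 9
  v = 5
  return 9
After constant-fold (5 stmts):
  u = 9
  z = 9
  c = 9
  v = 5
  return 9
After dead-code-elim (1 stmts):
  return 9
Evaluate:
  u = 9  =>  u = 9
  z = 9 + 0  =>  z = 9
  c = u  =>  c = 9
  v = 5  =>  v = 5
  return u = 9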